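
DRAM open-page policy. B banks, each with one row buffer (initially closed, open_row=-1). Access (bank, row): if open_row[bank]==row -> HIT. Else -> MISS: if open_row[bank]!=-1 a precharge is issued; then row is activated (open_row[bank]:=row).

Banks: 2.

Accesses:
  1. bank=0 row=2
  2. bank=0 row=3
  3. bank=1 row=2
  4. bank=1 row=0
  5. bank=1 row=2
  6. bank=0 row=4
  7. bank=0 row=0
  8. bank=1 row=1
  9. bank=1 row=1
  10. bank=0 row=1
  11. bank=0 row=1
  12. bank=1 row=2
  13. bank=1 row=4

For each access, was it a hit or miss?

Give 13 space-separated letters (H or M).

Answer: M M M M M M M M H M H M M

Derivation:
Acc 1: bank0 row2 -> MISS (open row2); precharges=0
Acc 2: bank0 row3 -> MISS (open row3); precharges=1
Acc 3: bank1 row2 -> MISS (open row2); precharges=1
Acc 4: bank1 row0 -> MISS (open row0); precharges=2
Acc 5: bank1 row2 -> MISS (open row2); precharges=3
Acc 6: bank0 row4 -> MISS (open row4); precharges=4
Acc 7: bank0 row0 -> MISS (open row0); precharges=5
Acc 8: bank1 row1 -> MISS (open row1); precharges=6
Acc 9: bank1 row1 -> HIT
Acc 10: bank0 row1 -> MISS (open row1); precharges=7
Acc 11: bank0 row1 -> HIT
Acc 12: bank1 row2 -> MISS (open row2); precharges=8
Acc 13: bank1 row4 -> MISS (open row4); precharges=9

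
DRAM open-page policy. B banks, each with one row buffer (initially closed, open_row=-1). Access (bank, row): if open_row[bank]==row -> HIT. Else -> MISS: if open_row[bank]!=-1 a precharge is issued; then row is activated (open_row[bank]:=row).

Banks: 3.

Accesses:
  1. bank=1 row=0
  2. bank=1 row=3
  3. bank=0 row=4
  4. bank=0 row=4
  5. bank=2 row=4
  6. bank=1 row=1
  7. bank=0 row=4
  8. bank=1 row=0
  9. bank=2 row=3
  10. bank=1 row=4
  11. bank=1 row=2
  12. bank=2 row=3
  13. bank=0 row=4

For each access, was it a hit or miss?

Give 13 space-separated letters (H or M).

Answer: M M M H M M H M M M M H H

Derivation:
Acc 1: bank1 row0 -> MISS (open row0); precharges=0
Acc 2: bank1 row3 -> MISS (open row3); precharges=1
Acc 3: bank0 row4 -> MISS (open row4); precharges=1
Acc 4: bank0 row4 -> HIT
Acc 5: bank2 row4 -> MISS (open row4); precharges=1
Acc 6: bank1 row1 -> MISS (open row1); precharges=2
Acc 7: bank0 row4 -> HIT
Acc 8: bank1 row0 -> MISS (open row0); precharges=3
Acc 9: bank2 row3 -> MISS (open row3); precharges=4
Acc 10: bank1 row4 -> MISS (open row4); precharges=5
Acc 11: bank1 row2 -> MISS (open row2); precharges=6
Acc 12: bank2 row3 -> HIT
Acc 13: bank0 row4 -> HIT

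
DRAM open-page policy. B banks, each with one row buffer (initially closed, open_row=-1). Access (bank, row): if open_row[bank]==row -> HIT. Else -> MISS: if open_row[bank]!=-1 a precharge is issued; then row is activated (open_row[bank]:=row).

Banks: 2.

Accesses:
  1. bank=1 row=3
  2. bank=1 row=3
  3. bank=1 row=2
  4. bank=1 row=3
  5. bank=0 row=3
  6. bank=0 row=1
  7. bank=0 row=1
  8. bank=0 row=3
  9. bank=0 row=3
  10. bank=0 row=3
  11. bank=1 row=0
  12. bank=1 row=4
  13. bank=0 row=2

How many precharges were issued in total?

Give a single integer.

Acc 1: bank1 row3 -> MISS (open row3); precharges=0
Acc 2: bank1 row3 -> HIT
Acc 3: bank1 row2 -> MISS (open row2); precharges=1
Acc 4: bank1 row3 -> MISS (open row3); precharges=2
Acc 5: bank0 row3 -> MISS (open row3); precharges=2
Acc 6: bank0 row1 -> MISS (open row1); precharges=3
Acc 7: bank0 row1 -> HIT
Acc 8: bank0 row3 -> MISS (open row3); precharges=4
Acc 9: bank0 row3 -> HIT
Acc 10: bank0 row3 -> HIT
Acc 11: bank1 row0 -> MISS (open row0); precharges=5
Acc 12: bank1 row4 -> MISS (open row4); precharges=6
Acc 13: bank0 row2 -> MISS (open row2); precharges=7

Answer: 7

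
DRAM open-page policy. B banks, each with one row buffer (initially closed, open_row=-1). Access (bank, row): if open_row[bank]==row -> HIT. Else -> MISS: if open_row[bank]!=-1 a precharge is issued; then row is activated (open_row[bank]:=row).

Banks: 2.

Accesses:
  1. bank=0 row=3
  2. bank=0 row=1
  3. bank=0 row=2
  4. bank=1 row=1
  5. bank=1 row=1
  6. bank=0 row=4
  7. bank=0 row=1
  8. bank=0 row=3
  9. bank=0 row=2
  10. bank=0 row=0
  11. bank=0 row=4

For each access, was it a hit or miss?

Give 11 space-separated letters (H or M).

Answer: M M M M H M M M M M M

Derivation:
Acc 1: bank0 row3 -> MISS (open row3); precharges=0
Acc 2: bank0 row1 -> MISS (open row1); precharges=1
Acc 3: bank0 row2 -> MISS (open row2); precharges=2
Acc 4: bank1 row1 -> MISS (open row1); precharges=2
Acc 5: bank1 row1 -> HIT
Acc 6: bank0 row4 -> MISS (open row4); precharges=3
Acc 7: bank0 row1 -> MISS (open row1); precharges=4
Acc 8: bank0 row3 -> MISS (open row3); precharges=5
Acc 9: bank0 row2 -> MISS (open row2); precharges=6
Acc 10: bank0 row0 -> MISS (open row0); precharges=7
Acc 11: bank0 row4 -> MISS (open row4); precharges=8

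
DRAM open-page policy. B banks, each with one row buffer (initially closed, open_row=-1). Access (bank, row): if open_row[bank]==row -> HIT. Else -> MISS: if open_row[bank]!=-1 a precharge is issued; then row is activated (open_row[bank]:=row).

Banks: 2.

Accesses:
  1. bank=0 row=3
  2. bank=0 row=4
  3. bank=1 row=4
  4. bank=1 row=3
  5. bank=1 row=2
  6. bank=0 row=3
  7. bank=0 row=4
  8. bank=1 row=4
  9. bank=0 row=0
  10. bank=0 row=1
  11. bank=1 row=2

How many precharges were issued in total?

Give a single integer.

Answer: 9

Derivation:
Acc 1: bank0 row3 -> MISS (open row3); precharges=0
Acc 2: bank0 row4 -> MISS (open row4); precharges=1
Acc 3: bank1 row4 -> MISS (open row4); precharges=1
Acc 4: bank1 row3 -> MISS (open row3); precharges=2
Acc 5: bank1 row2 -> MISS (open row2); precharges=3
Acc 6: bank0 row3 -> MISS (open row3); precharges=4
Acc 7: bank0 row4 -> MISS (open row4); precharges=5
Acc 8: bank1 row4 -> MISS (open row4); precharges=6
Acc 9: bank0 row0 -> MISS (open row0); precharges=7
Acc 10: bank0 row1 -> MISS (open row1); precharges=8
Acc 11: bank1 row2 -> MISS (open row2); precharges=9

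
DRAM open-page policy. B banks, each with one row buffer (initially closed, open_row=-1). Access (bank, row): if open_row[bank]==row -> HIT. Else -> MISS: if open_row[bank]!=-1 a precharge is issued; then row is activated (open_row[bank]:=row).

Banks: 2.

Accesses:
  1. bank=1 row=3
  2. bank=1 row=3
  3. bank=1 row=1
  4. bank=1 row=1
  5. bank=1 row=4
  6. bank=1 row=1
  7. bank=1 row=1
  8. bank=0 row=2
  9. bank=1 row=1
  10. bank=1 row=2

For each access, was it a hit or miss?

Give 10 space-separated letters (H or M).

Acc 1: bank1 row3 -> MISS (open row3); precharges=0
Acc 2: bank1 row3 -> HIT
Acc 3: bank1 row1 -> MISS (open row1); precharges=1
Acc 4: bank1 row1 -> HIT
Acc 5: bank1 row4 -> MISS (open row4); precharges=2
Acc 6: bank1 row1 -> MISS (open row1); precharges=3
Acc 7: bank1 row1 -> HIT
Acc 8: bank0 row2 -> MISS (open row2); precharges=3
Acc 9: bank1 row1 -> HIT
Acc 10: bank1 row2 -> MISS (open row2); precharges=4

Answer: M H M H M M H M H M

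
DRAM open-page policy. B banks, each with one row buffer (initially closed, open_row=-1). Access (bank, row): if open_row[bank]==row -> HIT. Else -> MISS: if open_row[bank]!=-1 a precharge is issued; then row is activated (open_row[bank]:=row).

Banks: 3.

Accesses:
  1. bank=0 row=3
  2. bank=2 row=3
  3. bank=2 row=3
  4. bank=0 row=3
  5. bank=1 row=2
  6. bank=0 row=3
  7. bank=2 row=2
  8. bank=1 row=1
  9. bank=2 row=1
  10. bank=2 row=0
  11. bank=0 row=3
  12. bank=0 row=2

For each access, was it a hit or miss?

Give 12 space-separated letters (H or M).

Acc 1: bank0 row3 -> MISS (open row3); precharges=0
Acc 2: bank2 row3 -> MISS (open row3); precharges=0
Acc 3: bank2 row3 -> HIT
Acc 4: bank0 row3 -> HIT
Acc 5: bank1 row2 -> MISS (open row2); precharges=0
Acc 6: bank0 row3 -> HIT
Acc 7: bank2 row2 -> MISS (open row2); precharges=1
Acc 8: bank1 row1 -> MISS (open row1); precharges=2
Acc 9: bank2 row1 -> MISS (open row1); precharges=3
Acc 10: bank2 row0 -> MISS (open row0); precharges=4
Acc 11: bank0 row3 -> HIT
Acc 12: bank0 row2 -> MISS (open row2); precharges=5

Answer: M M H H M H M M M M H M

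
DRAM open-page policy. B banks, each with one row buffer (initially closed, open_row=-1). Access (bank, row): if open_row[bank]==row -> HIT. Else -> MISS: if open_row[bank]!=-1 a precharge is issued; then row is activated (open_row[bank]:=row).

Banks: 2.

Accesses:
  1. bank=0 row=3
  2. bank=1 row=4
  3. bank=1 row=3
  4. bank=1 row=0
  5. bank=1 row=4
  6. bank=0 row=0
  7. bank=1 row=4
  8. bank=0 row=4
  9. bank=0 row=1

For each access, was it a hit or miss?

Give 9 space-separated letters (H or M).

Answer: M M M M M M H M M

Derivation:
Acc 1: bank0 row3 -> MISS (open row3); precharges=0
Acc 2: bank1 row4 -> MISS (open row4); precharges=0
Acc 3: bank1 row3 -> MISS (open row3); precharges=1
Acc 4: bank1 row0 -> MISS (open row0); precharges=2
Acc 5: bank1 row4 -> MISS (open row4); precharges=3
Acc 6: bank0 row0 -> MISS (open row0); precharges=4
Acc 7: bank1 row4 -> HIT
Acc 8: bank0 row4 -> MISS (open row4); precharges=5
Acc 9: bank0 row1 -> MISS (open row1); precharges=6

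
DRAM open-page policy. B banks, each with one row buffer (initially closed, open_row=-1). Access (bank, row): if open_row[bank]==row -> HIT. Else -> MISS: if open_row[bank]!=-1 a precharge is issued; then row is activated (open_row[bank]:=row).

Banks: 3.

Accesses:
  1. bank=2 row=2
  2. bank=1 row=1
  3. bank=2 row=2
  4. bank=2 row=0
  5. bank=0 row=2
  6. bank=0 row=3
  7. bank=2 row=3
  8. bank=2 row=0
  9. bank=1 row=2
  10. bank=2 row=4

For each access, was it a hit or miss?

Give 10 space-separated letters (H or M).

Answer: M M H M M M M M M M

Derivation:
Acc 1: bank2 row2 -> MISS (open row2); precharges=0
Acc 2: bank1 row1 -> MISS (open row1); precharges=0
Acc 3: bank2 row2 -> HIT
Acc 4: bank2 row0 -> MISS (open row0); precharges=1
Acc 5: bank0 row2 -> MISS (open row2); precharges=1
Acc 6: bank0 row3 -> MISS (open row3); precharges=2
Acc 7: bank2 row3 -> MISS (open row3); precharges=3
Acc 8: bank2 row0 -> MISS (open row0); precharges=4
Acc 9: bank1 row2 -> MISS (open row2); precharges=5
Acc 10: bank2 row4 -> MISS (open row4); precharges=6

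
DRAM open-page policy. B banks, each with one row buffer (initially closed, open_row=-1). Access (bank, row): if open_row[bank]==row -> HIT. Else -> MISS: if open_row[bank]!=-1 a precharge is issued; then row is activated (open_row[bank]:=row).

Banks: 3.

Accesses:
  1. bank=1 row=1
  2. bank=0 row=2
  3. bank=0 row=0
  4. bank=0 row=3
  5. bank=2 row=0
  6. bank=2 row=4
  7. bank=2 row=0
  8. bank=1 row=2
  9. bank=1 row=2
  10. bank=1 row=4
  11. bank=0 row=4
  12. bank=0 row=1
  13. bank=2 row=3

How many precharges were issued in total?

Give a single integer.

Acc 1: bank1 row1 -> MISS (open row1); precharges=0
Acc 2: bank0 row2 -> MISS (open row2); precharges=0
Acc 3: bank0 row0 -> MISS (open row0); precharges=1
Acc 4: bank0 row3 -> MISS (open row3); precharges=2
Acc 5: bank2 row0 -> MISS (open row0); precharges=2
Acc 6: bank2 row4 -> MISS (open row4); precharges=3
Acc 7: bank2 row0 -> MISS (open row0); precharges=4
Acc 8: bank1 row2 -> MISS (open row2); precharges=5
Acc 9: bank1 row2 -> HIT
Acc 10: bank1 row4 -> MISS (open row4); precharges=6
Acc 11: bank0 row4 -> MISS (open row4); precharges=7
Acc 12: bank0 row1 -> MISS (open row1); precharges=8
Acc 13: bank2 row3 -> MISS (open row3); precharges=9

Answer: 9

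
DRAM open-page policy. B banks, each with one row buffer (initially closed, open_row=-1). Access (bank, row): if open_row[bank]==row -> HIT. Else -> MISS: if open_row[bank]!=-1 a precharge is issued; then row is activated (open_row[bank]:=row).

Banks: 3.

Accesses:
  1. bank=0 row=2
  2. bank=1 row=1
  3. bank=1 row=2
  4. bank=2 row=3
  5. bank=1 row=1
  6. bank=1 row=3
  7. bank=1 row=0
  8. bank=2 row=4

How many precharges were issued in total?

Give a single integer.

Acc 1: bank0 row2 -> MISS (open row2); precharges=0
Acc 2: bank1 row1 -> MISS (open row1); precharges=0
Acc 3: bank1 row2 -> MISS (open row2); precharges=1
Acc 4: bank2 row3 -> MISS (open row3); precharges=1
Acc 5: bank1 row1 -> MISS (open row1); precharges=2
Acc 6: bank1 row3 -> MISS (open row3); precharges=3
Acc 7: bank1 row0 -> MISS (open row0); precharges=4
Acc 8: bank2 row4 -> MISS (open row4); precharges=5

Answer: 5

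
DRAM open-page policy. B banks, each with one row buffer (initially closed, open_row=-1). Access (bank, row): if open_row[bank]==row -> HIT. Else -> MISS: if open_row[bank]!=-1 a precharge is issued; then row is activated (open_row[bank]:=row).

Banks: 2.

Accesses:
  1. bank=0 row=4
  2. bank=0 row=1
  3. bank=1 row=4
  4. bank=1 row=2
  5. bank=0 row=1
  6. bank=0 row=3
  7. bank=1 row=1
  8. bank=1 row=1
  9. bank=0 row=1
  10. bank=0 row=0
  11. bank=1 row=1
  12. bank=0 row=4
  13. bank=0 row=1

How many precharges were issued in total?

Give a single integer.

Answer: 8

Derivation:
Acc 1: bank0 row4 -> MISS (open row4); precharges=0
Acc 2: bank0 row1 -> MISS (open row1); precharges=1
Acc 3: bank1 row4 -> MISS (open row4); precharges=1
Acc 4: bank1 row2 -> MISS (open row2); precharges=2
Acc 5: bank0 row1 -> HIT
Acc 6: bank0 row3 -> MISS (open row3); precharges=3
Acc 7: bank1 row1 -> MISS (open row1); precharges=4
Acc 8: bank1 row1 -> HIT
Acc 9: bank0 row1 -> MISS (open row1); precharges=5
Acc 10: bank0 row0 -> MISS (open row0); precharges=6
Acc 11: bank1 row1 -> HIT
Acc 12: bank0 row4 -> MISS (open row4); precharges=7
Acc 13: bank0 row1 -> MISS (open row1); precharges=8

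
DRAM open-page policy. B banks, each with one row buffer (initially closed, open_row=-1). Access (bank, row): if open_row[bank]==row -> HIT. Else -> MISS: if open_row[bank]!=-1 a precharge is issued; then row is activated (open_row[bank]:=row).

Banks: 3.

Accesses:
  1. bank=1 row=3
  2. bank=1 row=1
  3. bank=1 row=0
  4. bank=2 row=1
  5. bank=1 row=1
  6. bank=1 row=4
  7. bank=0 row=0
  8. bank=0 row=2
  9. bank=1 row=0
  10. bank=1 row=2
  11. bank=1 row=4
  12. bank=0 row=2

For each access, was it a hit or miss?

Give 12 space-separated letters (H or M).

Acc 1: bank1 row3 -> MISS (open row3); precharges=0
Acc 2: bank1 row1 -> MISS (open row1); precharges=1
Acc 3: bank1 row0 -> MISS (open row0); precharges=2
Acc 4: bank2 row1 -> MISS (open row1); precharges=2
Acc 5: bank1 row1 -> MISS (open row1); precharges=3
Acc 6: bank1 row4 -> MISS (open row4); precharges=4
Acc 7: bank0 row0 -> MISS (open row0); precharges=4
Acc 8: bank0 row2 -> MISS (open row2); precharges=5
Acc 9: bank1 row0 -> MISS (open row0); precharges=6
Acc 10: bank1 row2 -> MISS (open row2); precharges=7
Acc 11: bank1 row4 -> MISS (open row4); precharges=8
Acc 12: bank0 row2 -> HIT

Answer: M M M M M M M M M M M H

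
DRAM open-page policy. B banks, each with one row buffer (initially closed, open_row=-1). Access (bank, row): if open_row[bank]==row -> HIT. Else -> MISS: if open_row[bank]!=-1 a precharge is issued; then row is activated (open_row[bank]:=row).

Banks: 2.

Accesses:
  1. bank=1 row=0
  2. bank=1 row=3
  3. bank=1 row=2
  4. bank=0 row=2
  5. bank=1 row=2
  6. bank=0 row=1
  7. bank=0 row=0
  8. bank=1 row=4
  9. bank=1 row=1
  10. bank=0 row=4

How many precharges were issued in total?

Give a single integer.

Answer: 7

Derivation:
Acc 1: bank1 row0 -> MISS (open row0); precharges=0
Acc 2: bank1 row3 -> MISS (open row3); precharges=1
Acc 3: bank1 row2 -> MISS (open row2); precharges=2
Acc 4: bank0 row2 -> MISS (open row2); precharges=2
Acc 5: bank1 row2 -> HIT
Acc 6: bank0 row1 -> MISS (open row1); precharges=3
Acc 7: bank0 row0 -> MISS (open row0); precharges=4
Acc 8: bank1 row4 -> MISS (open row4); precharges=5
Acc 9: bank1 row1 -> MISS (open row1); precharges=6
Acc 10: bank0 row4 -> MISS (open row4); precharges=7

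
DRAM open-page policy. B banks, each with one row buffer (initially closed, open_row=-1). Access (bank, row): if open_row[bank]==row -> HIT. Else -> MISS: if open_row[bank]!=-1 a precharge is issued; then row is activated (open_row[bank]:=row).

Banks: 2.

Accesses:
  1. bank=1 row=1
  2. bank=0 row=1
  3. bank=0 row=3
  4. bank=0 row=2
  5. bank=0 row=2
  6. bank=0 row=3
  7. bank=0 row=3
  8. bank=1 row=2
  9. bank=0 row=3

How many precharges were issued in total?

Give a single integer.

Acc 1: bank1 row1 -> MISS (open row1); precharges=0
Acc 2: bank0 row1 -> MISS (open row1); precharges=0
Acc 3: bank0 row3 -> MISS (open row3); precharges=1
Acc 4: bank0 row2 -> MISS (open row2); precharges=2
Acc 5: bank0 row2 -> HIT
Acc 6: bank0 row3 -> MISS (open row3); precharges=3
Acc 7: bank0 row3 -> HIT
Acc 8: bank1 row2 -> MISS (open row2); precharges=4
Acc 9: bank0 row3 -> HIT

Answer: 4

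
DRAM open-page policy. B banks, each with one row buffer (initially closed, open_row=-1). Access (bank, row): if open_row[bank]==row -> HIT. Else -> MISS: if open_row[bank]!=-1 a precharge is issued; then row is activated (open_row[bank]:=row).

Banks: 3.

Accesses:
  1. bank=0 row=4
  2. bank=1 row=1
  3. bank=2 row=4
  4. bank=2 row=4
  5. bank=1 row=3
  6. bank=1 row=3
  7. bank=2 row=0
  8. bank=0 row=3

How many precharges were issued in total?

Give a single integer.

Answer: 3

Derivation:
Acc 1: bank0 row4 -> MISS (open row4); precharges=0
Acc 2: bank1 row1 -> MISS (open row1); precharges=0
Acc 3: bank2 row4 -> MISS (open row4); precharges=0
Acc 4: bank2 row4 -> HIT
Acc 5: bank1 row3 -> MISS (open row3); precharges=1
Acc 6: bank1 row3 -> HIT
Acc 7: bank2 row0 -> MISS (open row0); precharges=2
Acc 8: bank0 row3 -> MISS (open row3); precharges=3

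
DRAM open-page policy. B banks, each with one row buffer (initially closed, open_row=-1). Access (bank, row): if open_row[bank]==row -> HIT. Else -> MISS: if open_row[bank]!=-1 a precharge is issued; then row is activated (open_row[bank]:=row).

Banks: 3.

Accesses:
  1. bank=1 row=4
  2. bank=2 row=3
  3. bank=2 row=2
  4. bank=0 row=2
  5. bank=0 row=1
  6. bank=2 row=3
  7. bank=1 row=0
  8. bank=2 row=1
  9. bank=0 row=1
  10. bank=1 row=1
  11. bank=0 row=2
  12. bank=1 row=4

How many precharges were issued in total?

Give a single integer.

Answer: 8

Derivation:
Acc 1: bank1 row4 -> MISS (open row4); precharges=0
Acc 2: bank2 row3 -> MISS (open row3); precharges=0
Acc 3: bank2 row2 -> MISS (open row2); precharges=1
Acc 4: bank0 row2 -> MISS (open row2); precharges=1
Acc 5: bank0 row1 -> MISS (open row1); precharges=2
Acc 6: bank2 row3 -> MISS (open row3); precharges=3
Acc 7: bank1 row0 -> MISS (open row0); precharges=4
Acc 8: bank2 row1 -> MISS (open row1); precharges=5
Acc 9: bank0 row1 -> HIT
Acc 10: bank1 row1 -> MISS (open row1); precharges=6
Acc 11: bank0 row2 -> MISS (open row2); precharges=7
Acc 12: bank1 row4 -> MISS (open row4); precharges=8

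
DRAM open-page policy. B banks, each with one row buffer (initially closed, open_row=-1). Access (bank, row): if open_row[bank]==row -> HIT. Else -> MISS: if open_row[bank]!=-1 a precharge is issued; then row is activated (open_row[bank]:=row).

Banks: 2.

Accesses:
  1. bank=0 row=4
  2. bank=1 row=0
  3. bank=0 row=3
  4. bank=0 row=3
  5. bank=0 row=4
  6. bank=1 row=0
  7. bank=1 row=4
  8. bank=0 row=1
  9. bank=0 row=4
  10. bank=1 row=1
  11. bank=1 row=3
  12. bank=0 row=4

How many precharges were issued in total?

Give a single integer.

Acc 1: bank0 row4 -> MISS (open row4); precharges=0
Acc 2: bank1 row0 -> MISS (open row0); precharges=0
Acc 3: bank0 row3 -> MISS (open row3); precharges=1
Acc 4: bank0 row3 -> HIT
Acc 5: bank0 row4 -> MISS (open row4); precharges=2
Acc 6: bank1 row0 -> HIT
Acc 7: bank1 row4 -> MISS (open row4); precharges=3
Acc 8: bank0 row1 -> MISS (open row1); precharges=4
Acc 9: bank0 row4 -> MISS (open row4); precharges=5
Acc 10: bank1 row1 -> MISS (open row1); precharges=6
Acc 11: bank1 row3 -> MISS (open row3); precharges=7
Acc 12: bank0 row4 -> HIT

Answer: 7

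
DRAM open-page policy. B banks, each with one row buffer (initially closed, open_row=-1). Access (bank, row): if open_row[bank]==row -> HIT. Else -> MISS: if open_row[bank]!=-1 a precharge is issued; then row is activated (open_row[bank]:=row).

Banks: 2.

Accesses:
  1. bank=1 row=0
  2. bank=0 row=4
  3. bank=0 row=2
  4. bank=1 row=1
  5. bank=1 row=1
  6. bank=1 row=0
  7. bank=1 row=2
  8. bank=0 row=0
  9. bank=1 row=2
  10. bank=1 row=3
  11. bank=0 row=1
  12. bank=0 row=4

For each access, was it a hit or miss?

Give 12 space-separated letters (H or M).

Acc 1: bank1 row0 -> MISS (open row0); precharges=0
Acc 2: bank0 row4 -> MISS (open row4); precharges=0
Acc 3: bank0 row2 -> MISS (open row2); precharges=1
Acc 4: bank1 row1 -> MISS (open row1); precharges=2
Acc 5: bank1 row1 -> HIT
Acc 6: bank1 row0 -> MISS (open row0); precharges=3
Acc 7: bank1 row2 -> MISS (open row2); precharges=4
Acc 8: bank0 row0 -> MISS (open row0); precharges=5
Acc 9: bank1 row2 -> HIT
Acc 10: bank1 row3 -> MISS (open row3); precharges=6
Acc 11: bank0 row1 -> MISS (open row1); precharges=7
Acc 12: bank0 row4 -> MISS (open row4); precharges=8

Answer: M M M M H M M M H M M M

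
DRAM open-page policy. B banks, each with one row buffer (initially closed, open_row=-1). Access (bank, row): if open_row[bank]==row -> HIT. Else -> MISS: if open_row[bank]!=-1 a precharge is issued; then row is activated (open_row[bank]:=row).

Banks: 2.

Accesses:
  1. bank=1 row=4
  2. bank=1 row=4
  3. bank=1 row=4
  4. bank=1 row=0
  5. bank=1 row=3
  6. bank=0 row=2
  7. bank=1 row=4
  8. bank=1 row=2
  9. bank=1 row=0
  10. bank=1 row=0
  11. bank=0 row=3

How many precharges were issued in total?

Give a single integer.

Answer: 6

Derivation:
Acc 1: bank1 row4 -> MISS (open row4); precharges=0
Acc 2: bank1 row4 -> HIT
Acc 3: bank1 row4 -> HIT
Acc 4: bank1 row0 -> MISS (open row0); precharges=1
Acc 5: bank1 row3 -> MISS (open row3); precharges=2
Acc 6: bank0 row2 -> MISS (open row2); precharges=2
Acc 7: bank1 row4 -> MISS (open row4); precharges=3
Acc 8: bank1 row2 -> MISS (open row2); precharges=4
Acc 9: bank1 row0 -> MISS (open row0); precharges=5
Acc 10: bank1 row0 -> HIT
Acc 11: bank0 row3 -> MISS (open row3); precharges=6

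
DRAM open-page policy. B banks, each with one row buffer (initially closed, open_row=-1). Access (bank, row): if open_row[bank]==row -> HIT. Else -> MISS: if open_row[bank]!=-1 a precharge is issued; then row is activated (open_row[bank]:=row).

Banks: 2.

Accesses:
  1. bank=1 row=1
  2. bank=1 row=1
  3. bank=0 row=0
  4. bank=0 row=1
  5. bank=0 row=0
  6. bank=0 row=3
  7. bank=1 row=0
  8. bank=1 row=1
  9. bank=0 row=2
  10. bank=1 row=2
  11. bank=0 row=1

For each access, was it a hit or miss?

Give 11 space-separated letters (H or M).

Answer: M H M M M M M M M M M

Derivation:
Acc 1: bank1 row1 -> MISS (open row1); precharges=0
Acc 2: bank1 row1 -> HIT
Acc 3: bank0 row0 -> MISS (open row0); precharges=0
Acc 4: bank0 row1 -> MISS (open row1); precharges=1
Acc 5: bank0 row0 -> MISS (open row0); precharges=2
Acc 6: bank0 row3 -> MISS (open row3); precharges=3
Acc 7: bank1 row0 -> MISS (open row0); precharges=4
Acc 8: bank1 row1 -> MISS (open row1); precharges=5
Acc 9: bank0 row2 -> MISS (open row2); precharges=6
Acc 10: bank1 row2 -> MISS (open row2); precharges=7
Acc 11: bank0 row1 -> MISS (open row1); precharges=8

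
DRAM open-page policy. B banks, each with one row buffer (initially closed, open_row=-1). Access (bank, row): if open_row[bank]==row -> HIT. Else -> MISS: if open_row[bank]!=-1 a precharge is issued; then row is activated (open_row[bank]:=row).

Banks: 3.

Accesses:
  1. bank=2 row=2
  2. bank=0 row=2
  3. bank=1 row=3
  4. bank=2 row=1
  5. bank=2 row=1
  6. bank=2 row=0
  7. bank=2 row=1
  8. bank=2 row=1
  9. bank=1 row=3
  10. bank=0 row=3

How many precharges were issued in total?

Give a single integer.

Acc 1: bank2 row2 -> MISS (open row2); precharges=0
Acc 2: bank0 row2 -> MISS (open row2); precharges=0
Acc 3: bank1 row3 -> MISS (open row3); precharges=0
Acc 4: bank2 row1 -> MISS (open row1); precharges=1
Acc 5: bank2 row1 -> HIT
Acc 6: bank2 row0 -> MISS (open row0); precharges=2
Acc 7: bank2 row1 -> MISS (open row1); precharges=3
Acc 8: bank2 row1 -> HIT
Acc 9: bank1 row3 -> HIT
Acc 10: bank0 row3 -> MISS (open row3); precharges=4

Answer: 4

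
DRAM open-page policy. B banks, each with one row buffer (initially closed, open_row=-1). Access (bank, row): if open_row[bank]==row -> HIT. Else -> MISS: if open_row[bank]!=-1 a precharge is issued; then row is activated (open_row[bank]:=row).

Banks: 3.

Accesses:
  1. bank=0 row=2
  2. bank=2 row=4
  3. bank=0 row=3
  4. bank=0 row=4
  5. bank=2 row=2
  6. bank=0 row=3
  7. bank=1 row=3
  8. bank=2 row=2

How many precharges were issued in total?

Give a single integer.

Acc 1: bank0 row2 -> MISS (open row2); precharges=0
Acc 2: bank2 row4 -> MISS (open row4); precharges=0
Acc 3: bank0 row3 -> MISS (open row3); precharges=1
Acc 4: bank0 row4 -> MISS (open row4); precharges=2
Acc 5: bank2 row2 -> MISS (open row2); precharges=3
Acc 6: bank0 row3 -> MISS (open row3); precharges=4
Acc 7: bank1 row3 -> MISS (open row3); precharges=4
Acc 8: bank2 row2 -> HIT

Answer: 4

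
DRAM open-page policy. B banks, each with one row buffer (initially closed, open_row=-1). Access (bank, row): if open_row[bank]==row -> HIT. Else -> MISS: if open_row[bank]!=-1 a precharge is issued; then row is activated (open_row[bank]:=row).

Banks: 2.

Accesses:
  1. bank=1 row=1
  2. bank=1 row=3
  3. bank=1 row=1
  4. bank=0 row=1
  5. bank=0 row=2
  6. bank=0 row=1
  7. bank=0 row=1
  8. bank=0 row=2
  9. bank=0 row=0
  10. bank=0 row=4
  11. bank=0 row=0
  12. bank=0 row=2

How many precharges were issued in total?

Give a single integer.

Acc 1: bank1 row1 -> MISS (open row1); precharges=0
Acc 2: bank1 row3 -> MISS (open row3); precharges=1
Acc 3: bank1 row1 -> MISS (open row1); precharges=2
Acc 4: bank0 row1 -> MISS (open row1); precharges=2
Acc 5: bank0 row2 -> MISS (open row2); precharges=3
Acc 6: bank0 row1 -> MISS (open row1); precharges=4
Acc 7: bank0 row1 -> HIT
Acc 8: bank0 row2 -> MISS (open row2); precharges=5
Acc 9: bank0 row0 -> MISS (open row0); precharges=6
Acc 10: bank0 row4 -> MISS (open row4); precharges=7
Acc 11: bank0 row0 -> MISS (open row0); precharges=8
Acc 12: bank0 row2 -> MISS (open row2); precharges=9

Answer: 9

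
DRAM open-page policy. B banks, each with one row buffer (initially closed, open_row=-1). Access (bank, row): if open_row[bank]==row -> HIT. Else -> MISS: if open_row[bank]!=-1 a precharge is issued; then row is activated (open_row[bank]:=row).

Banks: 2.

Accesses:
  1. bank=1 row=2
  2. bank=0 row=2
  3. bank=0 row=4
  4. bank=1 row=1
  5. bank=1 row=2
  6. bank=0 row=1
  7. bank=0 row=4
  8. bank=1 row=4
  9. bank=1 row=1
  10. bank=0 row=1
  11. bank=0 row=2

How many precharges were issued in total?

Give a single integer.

Acc 1: bank1 row2 -> MISS (open row2); precharges=0
Acc 2: bank0 row2 -> MISS (open row2); precharges=0
Acc 3: bank0 row4 -> MISS (open row4); precharges=1
Acc 4: bank1 row1 -> MISS (open row1); precharges=2
Acc 5: bank1 row2 -> MISS (open row2); precharges=3
Acc 6: bank0 row1 -> MISS (open row1); precharges=4
Acc 7: bank0 row4 -> MISS (open row4); precharges=5
Acc 8: bank1 row4 -> MISS (open row4); precharges=6
Acc 9: bank1 row1 -> MISS (open row1); precharges=7
Acc 10: bank0 row1 -> MISS (open row1); precharges=8
Acc 11: bank0 row2 -> MISS (open row2); precharges=9

Answer: 9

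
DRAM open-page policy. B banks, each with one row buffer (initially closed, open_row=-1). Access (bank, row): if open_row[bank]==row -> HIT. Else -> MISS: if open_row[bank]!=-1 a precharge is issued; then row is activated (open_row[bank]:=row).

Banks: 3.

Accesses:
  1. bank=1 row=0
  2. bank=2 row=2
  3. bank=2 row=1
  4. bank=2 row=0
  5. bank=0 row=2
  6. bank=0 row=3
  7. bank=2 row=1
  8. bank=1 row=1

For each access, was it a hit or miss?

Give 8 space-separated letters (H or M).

Acc 1: bank1 row0 -> MISS (open row0); precharges=0
Acc 2: bank2 row2 -> MISS (open row2); precharges=0
Acc 3: bank2 row1 -> MISS (open row1); precharges=1
Acc 4: bank2 row0 -> MISS (open row0); precharges=2
Acc 5: bank0 row2 -> MISS (open row2); precharges=2
Acc 6: bank0 row3 -> MISS (open row3); precharges=3
Acc 7: bank2 row1 -> MISS (open row1); precharges=4
Acc 8: bank1 row1 -> MISS (open row1); precharges=5

Answer: M M M M M M M M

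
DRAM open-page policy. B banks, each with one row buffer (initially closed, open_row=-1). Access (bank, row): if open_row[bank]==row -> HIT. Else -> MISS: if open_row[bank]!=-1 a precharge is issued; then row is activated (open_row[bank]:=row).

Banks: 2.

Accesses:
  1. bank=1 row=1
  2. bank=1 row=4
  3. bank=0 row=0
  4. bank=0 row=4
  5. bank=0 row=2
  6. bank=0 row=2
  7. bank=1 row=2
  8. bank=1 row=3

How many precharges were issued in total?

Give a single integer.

Answer: 5

Derivation:
Acc 1: bank1 row1 -> MISS (open row1); precharges=0
Acc 2: bank1 row4 -> MISS (open row4); precharges=1
Acc 3: bank0 row0 -> MISS (open row0); precharges=1
Acc 4: bank0 row4 -> MISS (open row4); precharges=2
Acc 5: bank0 row2 -> MISS (open row2); precharges=3
Acc 6: bank0 row2 -> HIT
Acc 7: bank1 row2 -> MISS (open row2); precharges=4
Acc 8: bank1 row3 -> MISS (open row3); precharges=5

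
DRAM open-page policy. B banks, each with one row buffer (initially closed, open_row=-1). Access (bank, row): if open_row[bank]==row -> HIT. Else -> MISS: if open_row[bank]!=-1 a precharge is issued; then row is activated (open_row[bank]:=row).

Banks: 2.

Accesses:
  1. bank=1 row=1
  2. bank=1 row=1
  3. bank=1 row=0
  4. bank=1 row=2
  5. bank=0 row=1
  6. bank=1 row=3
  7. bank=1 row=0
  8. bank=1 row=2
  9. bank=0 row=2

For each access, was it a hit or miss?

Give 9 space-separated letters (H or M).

Acc 1: bank1 row1 -> MISS (open row1); precharges=0
Acc 2: bank1 row1 -> HIT
Acc 3: bank1 row0 -> MISS (open row0); precharges=1
Acc 4: bank1 row2 -> MISS (open row2); precharges=2
Acc 5: bank0 row1 -> MISS (open row1); precharges=2
Acc 6: bank1 row3 -> MISS (open row3); precharges=3
Acc 7: bank1 row0 -> MISS (open row0); precharges=4
Acc 8: bank1 row2 -> MISS (open row2); precharges=5
Acc 9: bank0 row2 -> MISS (open row2); precharges=6

Answer: M H M M M M M M M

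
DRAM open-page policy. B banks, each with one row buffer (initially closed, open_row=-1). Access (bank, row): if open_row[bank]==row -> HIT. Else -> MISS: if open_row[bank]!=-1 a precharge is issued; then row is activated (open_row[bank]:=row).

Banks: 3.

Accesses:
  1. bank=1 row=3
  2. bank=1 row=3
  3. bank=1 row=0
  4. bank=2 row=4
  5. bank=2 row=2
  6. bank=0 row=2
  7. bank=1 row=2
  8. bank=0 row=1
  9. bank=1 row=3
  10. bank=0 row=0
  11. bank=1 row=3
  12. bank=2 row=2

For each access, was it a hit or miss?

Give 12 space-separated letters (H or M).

Acc 1: bank1 row3 -> MISS (open row3); precharges=0
Acc 2: bank1 row3 -> HIT
Acc 3: bank1 row0 -> MISS (open row0); precharges=1
Acc 4: bank2 row4 -> MISS (open row4); precharges=1
Acc 5: bank2 row2 -> MISS (open row2); precharges=2
Acc 6: bank0 row2 -> MISS (open row2); precharges=2
Acc 7: bank1 row2 -> MISS (open row2); precharges=3
Acc 8: bank0 row1 -> MISS (open row1); precharges=4
Acc 9: bank1 row3 -> MISS (open row3); precharges=5
Acc 10: bank0 row0 -> MISS (open row0); precharges=6
Acc 11: bank1 row3 -> HIT
Acc 12: bank2 row2 -> HIT

Answer: M H M M M M M M M M H H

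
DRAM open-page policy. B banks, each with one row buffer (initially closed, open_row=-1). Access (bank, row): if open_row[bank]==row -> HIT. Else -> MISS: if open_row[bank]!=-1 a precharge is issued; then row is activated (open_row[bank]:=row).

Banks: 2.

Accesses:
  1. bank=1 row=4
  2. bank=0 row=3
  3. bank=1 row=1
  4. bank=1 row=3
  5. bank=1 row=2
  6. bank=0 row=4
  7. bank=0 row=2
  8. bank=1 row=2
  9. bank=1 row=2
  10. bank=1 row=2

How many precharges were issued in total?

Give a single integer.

Answer: 5

Derivation:
Acc 1: bank1 row4 -> MISS (open row4); precharges=0
Acc 2: bank0 row3 -> MISS (open row3); precharges=0
Acc 3: bank1 row1 -> MISS (open row1); precharges=1
Acc 4: bank1 row3 -> MISS (open row3); precharges=2
Acc 5: bank1 row2 -> MISS (open row2); precharges=3
Acc 6: bank0 row4 -> MISS (open row4); precharges=4
Acc 7: bank0 row2 -> MISS (open row2); precharges=5
Acc 8: bank1 row2 -> HIT
Acc 9: bank1 row2 -> HIT
Acc 10: bank1 row2 -> HIT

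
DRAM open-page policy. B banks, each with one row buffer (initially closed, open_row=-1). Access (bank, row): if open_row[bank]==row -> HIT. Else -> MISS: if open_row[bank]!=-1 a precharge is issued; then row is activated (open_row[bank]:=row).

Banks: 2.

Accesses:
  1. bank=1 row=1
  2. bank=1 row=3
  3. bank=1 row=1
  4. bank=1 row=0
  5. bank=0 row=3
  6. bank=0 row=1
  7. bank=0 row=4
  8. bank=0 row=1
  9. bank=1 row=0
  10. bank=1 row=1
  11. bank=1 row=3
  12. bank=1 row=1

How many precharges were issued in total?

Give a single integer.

Answer: 9

Derivation:
Acc 1: bank1 row1 -> MISS (open row1); precharges=0
Acc 2: bank1 row3 -> MISS (open row3); precharges=1
Acc 3: bank1 row1 -> MISS (open row1); precharges=2
Acc 4: bank1 row0 -> MISS (open row0); precharges=3
Acc 5: bank0 row3 -> MISS (open row3); precharges=3
Acc 6: bank0 row1 -> MISS (open row1); precharges=4
Acc 7: bank0 row4 -> MISS (open row4); precharges=5
Acc 8: bank0 row1 -> MISS (open row1); precharges=6
Acc 9: bank1 row0 -> HIT
Acc 10: bank1 row1 -> MISS (open row1); precharges=7
Acc 11: bank1 row3 -> MISS (open row3); precharges=8
Acc 12: bank1 row1 -> MISS (open row1); precharges=9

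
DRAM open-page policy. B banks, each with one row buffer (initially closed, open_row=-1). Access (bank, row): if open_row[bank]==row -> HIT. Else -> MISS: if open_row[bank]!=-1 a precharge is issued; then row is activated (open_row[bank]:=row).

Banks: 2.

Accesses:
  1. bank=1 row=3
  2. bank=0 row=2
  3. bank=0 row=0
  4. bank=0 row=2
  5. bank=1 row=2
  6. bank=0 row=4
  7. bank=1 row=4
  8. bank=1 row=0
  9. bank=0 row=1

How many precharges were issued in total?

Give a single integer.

Answer: 7

Derivation:
Acc 1: bank1 row3 -> MISS (open row3); precharges=0
Acc 2: bank0 row2 -> MISS (open row2); precharges=0
Acc 3: bank0 row0 -> MISS (open row0); precharges=1
Acc 4: bank0 row2 -> MISS (open row2); precharges=2
Acc 5: bank1 row2 -> MISS (open row2); precharges=3
Acc 6: bank0 row4 -> MISS (open row4); precharges=4
Acc 7: bank1 row4 -> MISS (open row4); precharges=5
Acc 8: bank1 row0 -> MISS (open row0); precharges=6
Acc 9: bank0 row1 -> MISS (open row1); precharges=7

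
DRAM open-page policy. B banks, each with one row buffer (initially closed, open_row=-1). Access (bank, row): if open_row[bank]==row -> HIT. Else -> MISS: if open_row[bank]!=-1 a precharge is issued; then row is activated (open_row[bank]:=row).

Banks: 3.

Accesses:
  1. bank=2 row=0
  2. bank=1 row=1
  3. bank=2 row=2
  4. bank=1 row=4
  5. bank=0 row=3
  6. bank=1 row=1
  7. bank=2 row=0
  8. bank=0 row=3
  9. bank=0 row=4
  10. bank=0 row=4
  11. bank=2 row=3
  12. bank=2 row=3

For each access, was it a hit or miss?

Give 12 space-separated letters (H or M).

Answer: M M M M M M M H M H M H

Derivation:
Acc 1: bank2 row0 -> MISS (open row0); precharges=0
Acc 2: bank1 row1 -> MISS (open row1); precharges=0
Acc 3: bank2 row2 -> MISS (open row2); precharges=1
Acc 4: bank1 row4 -> MISS (open row4); precharges=2
Acc 5: bank0 row3 -> MISS (open row3); precharges=2
Acc 6: bank1 row1 -> MISS (open row1); precharges=3
Acc 7: bank2 row0 -> MISS (open row0); precharges=4
Acc 8: bank0 row3 -> HIT
Acc 9: bank0 row4 -> MISS (open row4); precharges=5
Acc 10: bank0 row4 -> HIT
Acc 11: bank2 row3 -> MISS (open row3); precharges=6
Acc 12: bank2 row3 -> HIT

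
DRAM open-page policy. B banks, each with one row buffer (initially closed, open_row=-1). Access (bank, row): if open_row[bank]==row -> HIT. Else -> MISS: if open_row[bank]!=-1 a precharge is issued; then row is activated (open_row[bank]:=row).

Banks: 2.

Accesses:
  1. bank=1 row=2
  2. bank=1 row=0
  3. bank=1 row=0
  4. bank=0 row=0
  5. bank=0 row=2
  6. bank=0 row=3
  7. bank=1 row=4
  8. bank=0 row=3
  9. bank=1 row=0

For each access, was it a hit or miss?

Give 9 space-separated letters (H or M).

Acc 1: bank1 row2 -> MISS (open row2); precharges=0
Acc 2: bank1 row0 -> MISS (open row0); precharges=1
Acc 3: bank1 row0 -> HIT
Acc 4: bank0 row0 -> MISS (open row0); precharges=1
Acc 5: bank0 row2 -> MISS (open row2); precharges=2
Acc 6: bank0 row3 -> MISS (open row3); precharges=3
Acc 7: bank1 row4 -> MISS (open row4); precharges=4
Acc 8: bank0 row3 -> HIT
Acc 9: bank1 row0 -> MISS (open row0); precharges=5

Answer: M M H M M M M H M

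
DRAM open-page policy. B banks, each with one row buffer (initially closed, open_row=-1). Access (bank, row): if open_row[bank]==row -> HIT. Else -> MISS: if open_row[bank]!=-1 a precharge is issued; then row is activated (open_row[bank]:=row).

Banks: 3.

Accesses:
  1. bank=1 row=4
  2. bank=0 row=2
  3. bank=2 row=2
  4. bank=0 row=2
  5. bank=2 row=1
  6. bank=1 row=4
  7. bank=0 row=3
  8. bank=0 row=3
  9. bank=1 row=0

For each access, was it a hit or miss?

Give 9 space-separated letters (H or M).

Answer: M M M H M H M H M

Derivation:
Acc 1: bank1 row4 -> MISS (open row4); precharges=0
Acc 2: bank0 row2 -> MISS (open row2); precharges=0
Acc 3: bank2 row2 -> MISS (open row2); precharges=0
Acc 4: bank0 row2 -> HIT
Acc 5: bank2 row1 -> MISS (open row1); precharges=1
Acc 6: bank1 row4 -> HIT
Acc 7: bank0 row3 -> MISS (open row3); precharges=2
Acc 8: bank0 row3 -> HIT
Acc 9: bank1 row0 -> MISS (open row0); precharges=3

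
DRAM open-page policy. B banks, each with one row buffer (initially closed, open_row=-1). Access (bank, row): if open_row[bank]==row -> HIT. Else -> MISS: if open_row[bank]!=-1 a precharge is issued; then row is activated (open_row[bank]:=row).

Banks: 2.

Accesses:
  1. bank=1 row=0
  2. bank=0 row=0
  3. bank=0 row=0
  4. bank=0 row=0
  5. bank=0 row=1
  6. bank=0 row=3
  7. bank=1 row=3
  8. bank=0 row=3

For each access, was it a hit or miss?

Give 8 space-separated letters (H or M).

Acc 1: bank1 row0 -> MISS (open row0); precharges=0
Acc 2: bank0 row0 -> MISS (open row0); precharges=0
Acc 3: bank0 row0 -> HIT
Acc 4: bank0 row0 -> HIT
Acc 5: bank0 row1 -> MISS (open row1); precharges=1
Acc 6: bank0 row3 -> MISS (open row3); precharges=2
Acc 7: bank1 row3 -> MISS (open row3); precharges=3
Acc 8: bank0 row3 -> HIT

Answer: M M H H M M M H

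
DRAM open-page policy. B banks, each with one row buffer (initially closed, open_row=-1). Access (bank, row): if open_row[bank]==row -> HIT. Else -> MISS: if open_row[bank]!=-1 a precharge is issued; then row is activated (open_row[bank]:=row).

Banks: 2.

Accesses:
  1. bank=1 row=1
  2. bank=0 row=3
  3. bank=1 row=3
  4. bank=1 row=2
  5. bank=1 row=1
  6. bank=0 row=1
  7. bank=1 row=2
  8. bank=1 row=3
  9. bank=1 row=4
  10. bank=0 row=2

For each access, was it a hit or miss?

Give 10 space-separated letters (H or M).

Answer: M M M M M M M M M M

Derivation:
Acc 1: bank1 row1 -> MISS (open row1); precharges=0
Acc 2: bank0 row3 -> MISS (open row3); precharges=0
Acc 3: bank1 row3 -> MISS (open row3); precharges=1
Acc 4: bank1 row2 -> MISS (open row2); precharges=2
Acc 5: bank1 row1 -> MISS (open row1); precharges=3
Acc 6: bank0 row1 -> MISS (open row1); precharges=4
Acc 7: bank1 row2 -> MISS (open row2); precharges=5
Acc 8: bank1 row3 -> MISS (open row3); precharges=6
Acc 9: bank1 row4 -> MISS (open row4); precharges=7
Acc 10: bank0 row2 -> MISS (open row2); precharges=8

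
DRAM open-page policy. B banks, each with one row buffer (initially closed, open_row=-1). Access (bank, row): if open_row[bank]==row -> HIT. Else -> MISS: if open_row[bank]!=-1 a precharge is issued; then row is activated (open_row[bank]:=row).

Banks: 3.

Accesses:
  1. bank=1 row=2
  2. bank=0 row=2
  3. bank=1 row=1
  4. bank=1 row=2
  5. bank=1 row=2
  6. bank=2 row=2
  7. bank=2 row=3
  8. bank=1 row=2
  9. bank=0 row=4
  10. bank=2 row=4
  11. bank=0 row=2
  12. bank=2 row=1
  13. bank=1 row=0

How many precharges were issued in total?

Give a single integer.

Acc 1: bank1 row2 -> MISS (open row2); precharges=0
Acc 2: bank0 row2 -> MISS (open row2); precharges=0
Acc 3: bank1 row1 -> MISS (open row1); precharges=1
Acc 4: bank1 row2 -> MISS (open row2); precharges=2
Acc 5: bank1 row2 -> HIT
Acc 6: bank2 row2 -> MISS (open row2); precharges=2
Acc 7: bank2 row3 -> MISS (open row3); precharges=3
Acc 8: bank1 row2 -> HIT
Acc 9: bank0 row4 -> MISS (open row4); precharges=4
Acc 10: bank2 row4 -> MISS (open row4); precharges=5
Acc 11: bank0 row2 -> MISS (open row2); precharges=6
Acc 12: bank2 row1 -> MISS (open row1); precharges=7
Acc 13: bank1 row0 -> MISS (open row0); precharges=8

Answer: 8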